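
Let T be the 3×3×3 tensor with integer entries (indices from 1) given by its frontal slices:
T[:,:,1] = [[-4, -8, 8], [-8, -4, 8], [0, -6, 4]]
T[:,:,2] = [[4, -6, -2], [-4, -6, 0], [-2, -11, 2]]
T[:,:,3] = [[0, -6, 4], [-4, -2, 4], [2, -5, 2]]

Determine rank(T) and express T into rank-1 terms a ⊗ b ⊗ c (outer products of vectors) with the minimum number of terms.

Lower bound: the mode-2 unfolding of T (rows indexed by j, columns by (i,k) = (1,1), (1,2), (1,3), (2,1), (2,2), (2,3), (3,1), (3,2), (3,3)) is [[-4, 4, 0, -8, -4, -4, 0, -2, 2], [-8, -6, -6, -4, -6, -2, -6, -11, -5], [8, -2, 4, 8, 0, 4, 4, 2, 2]].
There the 3×3 minor on rows j ∈ {1, 2, 3}, columns (i,k) ∈ {(1,1), (1,2), (1,3)} is det [[-4, 4, 0], [-8, -6, -6], [8, -2, 4]] = 80 ≠ 0, so this unfolding has rank ≥ 3; CP rank is at least every unfolding rank, so rank(T) ≥ 3. (Unfolding ranks only ever bound the CP rank from below — rank(T) can be strictly larger than all of them — so the matching upper bound has to come from an explicit 3-term decomposition.)
Upper bound: T is a sum of 3 rank-1 terms, T = [1, 0, 1] ⊗ [1, -1, 0] ⊗ [4, 4, 4] + [1, 2, 2] ⊗ [2, 2, -1] ⊗ [0, -2, 0] + [2, 2, 1] ⊗ [2, 1, -2] ⊗ [-2, 1, -1] (written with every a and b primitive with positive leading entry and the scale carried by c; CP decompositions are not unique, and this one is verified by expanding entrywise), so rank(T) ≤ 3.
These bounds meet, so rank(T) = 3.

rank(T) = 3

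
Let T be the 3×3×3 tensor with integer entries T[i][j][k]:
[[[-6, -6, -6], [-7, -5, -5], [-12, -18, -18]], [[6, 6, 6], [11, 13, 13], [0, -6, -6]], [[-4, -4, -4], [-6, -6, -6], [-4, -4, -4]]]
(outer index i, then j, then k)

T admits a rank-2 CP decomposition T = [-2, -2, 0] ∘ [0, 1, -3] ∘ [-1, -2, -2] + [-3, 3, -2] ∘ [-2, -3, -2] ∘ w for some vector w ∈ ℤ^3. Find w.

Subtract the known terms from T to get the rank-1 residual R = [-3, 3, -2] ∘ [-2, -3, -2] ∘ w, so R[i,j,k] = a[i]·b[j]·w[k]. Pick indices with nonzero a[0]·b[0] = (-3)·(-2) = 6. Only the fibre through (0,0,·) is needed: R[0,0,:] = T[0,0,:] − Σₗ aₗ[0]bₗ[0]cₗ = [-6, -6, -6] − (-2)·(0)·[-1, -2, -2] = [-6, -6, -6]. Then w[k] = R[0,0,k] / 6 for each k, giving w = [-6, -6, -6] / 6 = [-1, -1, -1].

w = [-1, -1, -1]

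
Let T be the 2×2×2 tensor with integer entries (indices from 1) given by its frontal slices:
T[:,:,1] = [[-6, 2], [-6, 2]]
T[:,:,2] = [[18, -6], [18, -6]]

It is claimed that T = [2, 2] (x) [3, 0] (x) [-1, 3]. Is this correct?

No

Reconstruct entry (1,2,1) from the claimed factors: Σₗ aₗ[1]bₗ[2]cₗ[1] = (2)·(0)·(-1) = 0, but T[1,2,1] = 2. The claim is false.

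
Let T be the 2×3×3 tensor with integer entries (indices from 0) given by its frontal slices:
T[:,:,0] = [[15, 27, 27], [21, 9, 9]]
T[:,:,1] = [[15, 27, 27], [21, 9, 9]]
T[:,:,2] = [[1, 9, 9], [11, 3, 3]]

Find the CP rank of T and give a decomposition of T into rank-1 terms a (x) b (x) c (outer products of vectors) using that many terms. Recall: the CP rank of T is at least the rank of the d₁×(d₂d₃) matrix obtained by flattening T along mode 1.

rank(T) = 2

Lower bound: the mode-2 unfolding of T (rows indexed by j, columns by (i,k) = (0,0), (0,1), (0,2), (1,0), (1,1), (1,2)) is [[15, 15, 1, 21, 21, 11], [27, 27, 9, 9, 9, 3], [27, 27, 9, 9, 9, 3]].
There the 2×2 minor on rows j ∈ {0, 1}, columns (i,k) ∈ {(0,0), (0,2)} is det [[15, 1], [27, 9]] = 108 ≠ 0, so this unfolding has rank ≥ 2; CP rank is at least every unfolding rank, so rank(T) ≥ 2. (This is only a lower bound: in general the CP rank may exceed every unfolding rank, so we still need to exhibit 2 rank-1 terms summing to T.)
Upper bound — finding two terms. Write S_k = T[:,:,k] for the frontal slices: S₀ = [[15, 27, 27], [21, 9, 9]], S₁ = [[15, 27, 27], [21, 9, 9]], S₂ = [[1, 9, 9], [11, 3, 3]].
If T = a₁ (x) b₁ (x) c₁ + a₂ (x) b₂ (x) c₂ then each S_k = c₁[k]·a₁b₁ᵀ + c₂[k]·a₂b₂ᵀ. S₀ and S₂ are linearly independent, so a₁b₁ᵀ and a₂b₂ᵀ must span the same plane of matrices: they are the rank-1 matrices of the form x·S₀ + y·S₂.
The 2×2 minor of x·S₀ + y·S₂ on rows {0,1}, columns {0,1} is −432·x² − 432·xy − 96·y² = (-48)·(3·x + 2·y)(3·x + y), vanishing at (x:y) = (2:-3) and (1:-3).
M₁ = 2·S₀ − 3·S₂ = [[27, 27, 27], [9, 9, 9]] = 9·(3, 1)(1, 1, 1)ᵀ and M₂ = S₀ − 3·S₂ = [[12, 0, 0], [-12, 0, 0]] = 12·(1, -1)(1, 0, 0)ᵀ, so take a₁ = (3, 1), b₁ = (1, 1, 1), a₂ = (1, -1), b₂ = (1, 0, 0).
Each slice is an integer combination of E₁ = a₁b₁ᵀ and E₂ = a₂b₂ᵀ: S₀ = 9·E₁ − 12·E₂, S₁ = 9·E₁ − 12·E₂, S₂ = 3·E₁ − 8·E₂; reading off coefficients, c₁ = (9, 9, 3) and c₂ = (-12, -12, -8).
Hence T = (3, 1) (x) (1, 1, 1) (x) (9, 9, 3) + (1, -1) (x) (1, 0, 0) (x) (-12, -12, -8), so rank(T) ≤ 2.
These bounds meet, so rank(T) = 2.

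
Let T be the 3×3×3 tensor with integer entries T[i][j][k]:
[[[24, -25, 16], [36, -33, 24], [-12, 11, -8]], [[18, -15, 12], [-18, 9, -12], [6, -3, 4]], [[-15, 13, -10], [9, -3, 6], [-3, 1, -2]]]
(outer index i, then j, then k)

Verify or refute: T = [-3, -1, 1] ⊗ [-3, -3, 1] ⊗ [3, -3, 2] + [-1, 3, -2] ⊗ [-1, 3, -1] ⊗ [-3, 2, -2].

Yes

Reconstruct entrywise from the claimed factors. For example, T[1,2,2] = 4 and Σₗ aₗ[1]bₗ[2]cₗ[2] = (-1)·(1)·(2) + (3)·(-1)·(-2) = 4; checking all 27 entries, every one matches. The claim holds.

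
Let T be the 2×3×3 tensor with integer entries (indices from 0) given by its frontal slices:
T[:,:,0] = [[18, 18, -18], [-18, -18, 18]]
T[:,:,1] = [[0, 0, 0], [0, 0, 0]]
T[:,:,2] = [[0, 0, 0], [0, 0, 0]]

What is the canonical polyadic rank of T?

1

Lower bound: T ≠ 0 (e.g. T[0,0,0] = 18), so rank(T) ≥ 1.
Upper bound: if T = a ⊗ b ⊗ c then every fibre of T is a multiple of the corresponding factor, so read the factors off the fibres through the nonzero entry T[0,0,0] = 18.
The mode-1 fibre T[:,0,0] = [18, -18] gives a = [1, -1] (primitive direction); the mode-2 fibre T[0,:,0] = [18, 18, -18] gives b = [1, 1, -1]; then c[k] = T[0,0,k] / (a[0]·b[0]) = [18, 0, 0] / 1 = [18, 0, 0].
Expanding [1, -1] ⊗ [1, 1, -1] ⊗ [18, 0, 0] reproduces all 18 entries of T, so T = [1, -1] ⊗ [1, 1, -1] ⊗ [18, 0, 0] and rank(T) ≤ 1.
These bounds meet, so rank(T) = 1.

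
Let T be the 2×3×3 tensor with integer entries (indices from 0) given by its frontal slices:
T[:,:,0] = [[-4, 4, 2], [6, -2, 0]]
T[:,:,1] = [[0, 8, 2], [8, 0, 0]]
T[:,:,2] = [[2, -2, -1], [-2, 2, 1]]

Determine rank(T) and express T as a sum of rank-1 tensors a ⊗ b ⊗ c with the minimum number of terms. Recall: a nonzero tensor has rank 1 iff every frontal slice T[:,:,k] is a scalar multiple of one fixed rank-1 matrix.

rank(T) = 3

Lower bound: the mode-3 unfolding of T (rows indexed by k, columns by (i,j) = (0,0), (0,1), (0,2), (1,0), (1,1), (1,2)) is [[-4, 4, 2, 6, -2, 0], [0, 8, 2, 8, 0, 0], [2, -2, -1, -2, 2, 1]].
There the 3×3 minor on rows k ∈ {0, 1, 2}, columns (i,j) ∈ {(0,0), (0,1), (1,0)} is det [[-4, 4, 6], [0, 8, 8], [2, -2, -2]] = -32 ≠ 0, so this unfolding has rank ≥ 3; CP rank is at least every unfolding rank, so rank(T) ≥ 3. (This is only a lower bound: in general the CP rank may exceed every unfolding rank, so we still need to exhibit 3 rank-1 terms summing to T.)
Upper bound: T is a sum of 3 rank-1 terms, T = (0, 1) ⊗ (1, 1, 1) ⊗ (2, 2, 0) + (1, -1) ⊗ (2, -2, -1) ⊗ (-2, -2, 1) + (2, 1) ⊗ (1, 1, 0) ⊗ (0, 2, 0) (one valid choice — decompositions are not unique — normalised so each a, b is primitive with positive first nonzero entry; check it by expanding all entries), so rank(T) ≤ 3.
These bounds meet, so rank(T) = 3.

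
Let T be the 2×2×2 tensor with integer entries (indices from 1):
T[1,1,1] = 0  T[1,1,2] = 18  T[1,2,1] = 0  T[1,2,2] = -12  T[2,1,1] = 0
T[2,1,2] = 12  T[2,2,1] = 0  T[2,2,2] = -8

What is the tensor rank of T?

1

Lower bound: T ≠ 0 (e.g. T[1,1,2] = 18), so rank(T) ≥ 1.
Upper bound: if T = a (x) b (x) c then every fibre of T is a multiple of the corresponding factor, so read the factors off the fibres through the nonzero entry T[1,1,2] = 18.
The mode-1 fibre T[:,1,2] = [18, 12] gives a = [3, 2] (primitive direction); the mode-2 fibre T[1,:,2] = [18, -12] gives b = [3, -2]; then c[k] = T[1,1,k] / (a[1]·b[1]) = [0, 18] / 9 = [0, 2].
Expanding [3, 2] (x) [3, -2] (x) [0, 2] reproduces all 8 entries of T, so T = [3, 2] (x) [3, -2] (x) [0, 2] and rank(T) ≤ 1.
These bounds meet, so rank(T) = 1.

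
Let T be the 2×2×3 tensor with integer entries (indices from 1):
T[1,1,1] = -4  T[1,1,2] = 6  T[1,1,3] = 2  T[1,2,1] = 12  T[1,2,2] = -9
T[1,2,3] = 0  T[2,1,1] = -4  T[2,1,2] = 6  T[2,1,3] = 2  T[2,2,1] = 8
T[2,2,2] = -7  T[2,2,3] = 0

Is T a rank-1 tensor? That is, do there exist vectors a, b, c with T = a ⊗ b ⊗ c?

The mode-3 unfolding of T (rows indexed by k, columns by (i,j) = (1,1), (1,2), (2,1), (2,2)) is [[-4, 12, -4, 8], [6, -9, 6, -7], [2, 0, 2, 0]].
There the 3×3 minor on rows k ∈ {1, 2, 3}, columns (i,j) ∈ {(1,1), (1,2), (2,2)} is det [[-4, 12, 8], [6, -9, -7], [2, 0, 0]] = -24 ≠ 0, so this unfolding has rank ≥ 3; CP rank is at least every unfolding rank, so rank(T) ≥ 3.
In particular rank(T) ≥ 3 > 1, so T is not rank-1.

No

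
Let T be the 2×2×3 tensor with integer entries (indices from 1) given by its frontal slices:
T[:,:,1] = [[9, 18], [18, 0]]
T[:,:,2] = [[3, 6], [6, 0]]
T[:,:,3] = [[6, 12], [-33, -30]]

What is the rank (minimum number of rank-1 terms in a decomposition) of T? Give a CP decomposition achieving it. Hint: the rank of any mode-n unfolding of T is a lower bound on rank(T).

Lower bound: the mode-1 unfolding of T (rows indexed by i, columns by (j,k) = (1,1), (1,2), (1,3), (2,1), (2,2), (2,3)) is [[9, 3, 6, 18, 6, 12], [18, 6, -33, 0, 0, -30]].
There the 2×2 minor on rows i ∈ {1, 2}, columns (j,k) ∈ {(1,1), (1,3)} is det [[9, 6], [18, -33]] = -405 ≠ 0, so this unfolding has rank ≥ 2; CP rank is at least every unfolding rank, so rank(T) ≥ 2. (Unfolding ranks only ever bound the CP rank from below — rank(T) can be strictly larger than all of them — so the matching upper bound has to come from an explicit 2-term decomposition.)
Upper bound — finding two terms. Write S_k = T[:,:,k] for the frontal slices: S₁ = [[9, 18], [18, 0]], S₂ = [[3, 6], [6, 0]], S₃ = [[6, 12], [-33, -30]].
If T = a₁ ⊗ b₁ ⊗ c₁ + a₂ ⊗ b₂ ⊗ c₂ then each S_k = c₁[k]·a₁b₁ᵀ + c₂[k]·a₂b₂ᵀ. S₁ and S₃ are linearly independent, so a₁b₁ᵀ and a₂b₂ᵀ must span the same plane of matrices: they are the rank-1 matrices of the form x·S₁ + y·S₃.
det(x·S₁ + y·S₃) is −324·x² + 108·xy + 216·y² = (-108)·(3·x + 2·y)(x − y), vanishing at (x:y) = (2:-3) and (1:1).
M₁ = 2·S₁ − 3·S₃ = [[0, 0], [135, 90]] = 45·[0, 1][3, 2]ᵀ and M₂ = S₁ + S₃ = [[15, 30], [-15, -30]] = 15·[1, -1][1, 2]ᵀ, so take a₁ = [0, 1], b₁ = [3, 2], a₂ = [1, -1], b₂ = [1, 2].
Each slice is an integer combination of E₁ = a₁b₁ᵀ and E₂ = a₂b₂ᵀ: S₁ = 9·E₁ + 9·E₂, S₂ = 3·E₁ + 3·E₂, S₃ = −9·E₁ + 6·E₂; reading off coefficients, c₁ = [9, 3, -9] and c₂ = [9, 3, 6].
Hence T = [0, 1] ⊗ [3, 2] ⊗ [9, 3, -9] + [1, -1] ⊗ [1, 2] ⊗ [9, 3, 6], so rank(T) ≤ 2.
These bounds meet, so rank(T) = 2.

rank(T) = 2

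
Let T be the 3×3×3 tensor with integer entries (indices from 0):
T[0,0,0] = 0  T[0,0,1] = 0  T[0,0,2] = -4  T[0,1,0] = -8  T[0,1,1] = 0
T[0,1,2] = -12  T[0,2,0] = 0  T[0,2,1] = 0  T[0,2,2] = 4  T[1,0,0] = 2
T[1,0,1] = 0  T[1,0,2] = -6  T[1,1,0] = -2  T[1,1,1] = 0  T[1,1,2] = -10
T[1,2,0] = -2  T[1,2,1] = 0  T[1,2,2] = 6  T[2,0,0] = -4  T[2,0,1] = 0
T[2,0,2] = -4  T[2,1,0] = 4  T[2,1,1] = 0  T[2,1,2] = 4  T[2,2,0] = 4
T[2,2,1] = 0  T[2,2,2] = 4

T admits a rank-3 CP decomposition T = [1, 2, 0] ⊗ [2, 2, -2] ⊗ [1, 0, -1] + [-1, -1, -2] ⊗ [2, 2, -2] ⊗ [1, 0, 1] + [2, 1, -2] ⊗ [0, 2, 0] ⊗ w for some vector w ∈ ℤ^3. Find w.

Subtract the known terms from T to get the rank-1 residual R = [2, 1, -2] ⊗ [0, 2, 0] ⊗ w, so R[i,j,k] = a[i]·b[j]·w[k]. Pick indices with nonzero a[0]·b[1] = (2)·(2) = 4. Only the fibre through (0,1,·) is needed: R[0,1,:] = T[0,1,:] − Σₗ aₗ[0]bₗ[1]cₗ = [-8, 0, -12] − (1)·(2)·[1, 0, -1] − (-1)·(2)·[1, 0, 1] = [-8, 0, -8]. Then w[k] = R[0,1,k] / 4 for each k, giving w = [-8, 0, -8] / 4 = [-2, 0, -2].

w = [-2, 0, -2]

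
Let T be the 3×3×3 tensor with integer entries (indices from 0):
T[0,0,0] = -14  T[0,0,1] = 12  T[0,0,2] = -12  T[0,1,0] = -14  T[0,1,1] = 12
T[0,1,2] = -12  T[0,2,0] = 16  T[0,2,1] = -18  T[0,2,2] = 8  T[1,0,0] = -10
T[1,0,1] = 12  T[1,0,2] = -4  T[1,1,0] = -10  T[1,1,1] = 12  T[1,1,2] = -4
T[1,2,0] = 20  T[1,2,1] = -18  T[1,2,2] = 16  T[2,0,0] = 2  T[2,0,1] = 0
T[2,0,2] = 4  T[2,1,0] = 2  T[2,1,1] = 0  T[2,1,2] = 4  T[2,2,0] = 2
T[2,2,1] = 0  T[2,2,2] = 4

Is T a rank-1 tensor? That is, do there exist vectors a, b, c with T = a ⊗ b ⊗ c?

The mode-2 unfolding of T (rows indexed by j, columns by (i,k) = (0,0), (0,1), (0,2), (1,0), (1,1), (1,2), (2,0), (2,1), (2,2)) is [[-14, 12, -12, -10, 12, -4, 2, 0, 4], [-14, 12, -12, -10, 12, -4, 2, 0, 4], [16, -18, 8, 20, -18, 16, 2, 0, 4]].
There the 2×2 minor on rows j ∈ {0, 2}, columns (i,k) ∈ {(0,0), (0,1)} is det [[-14, 12], [16, -18]] = 60 ≠ 0, so this unfolding has rank ≥ 2; CP rank is at least every unfolding rank, so rank(T) ≥ 2.
In particular rank(T) ≥ 2 > 1, so T is not rank-1.

No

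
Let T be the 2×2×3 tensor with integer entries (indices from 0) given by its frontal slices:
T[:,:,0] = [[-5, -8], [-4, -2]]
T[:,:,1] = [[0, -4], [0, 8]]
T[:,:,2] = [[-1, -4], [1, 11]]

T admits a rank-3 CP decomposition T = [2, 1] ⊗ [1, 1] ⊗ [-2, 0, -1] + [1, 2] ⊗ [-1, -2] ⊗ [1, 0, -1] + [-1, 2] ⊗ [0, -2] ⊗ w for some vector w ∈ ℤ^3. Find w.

Subtract the known terms from T to get the rank-1 residual R = [-1, 2] ⊗ [0, -2] ⊗ w, so R[i,j,k] = a[i]·b[j]·w[k]. Pick indices with nonzero a[0]·b[1] = (-1)·(-2) = 2. Only the fibre through (0,1,·) is needed: R[0,1,:] = T[0,1,:] − Σₗ aₗ[0]bₗ[1]cₗ = [-8, -4, -4] − (2)·(1)·[-2, 0, -1] − (1)·(-2)·[1, 0, -1] = [-2, -4, -4]. Then w[k] = R[0,1,k] / 2 for each k, giving w = [-2, -4, -4] / 2 = [-1, -2, -2].

w = [-1, -2, -2]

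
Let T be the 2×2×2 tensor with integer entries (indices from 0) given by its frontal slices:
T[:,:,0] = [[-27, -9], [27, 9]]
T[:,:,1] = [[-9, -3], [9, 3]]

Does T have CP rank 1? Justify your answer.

If T = a ⊗ b ⊗ c then every fibre of T is a multiple of the corresponding factor, so read the factors off the fibres through the nonzero entry T[0,0,0] = -27.
The mode-1 fibre T[:,0,0] = [-27, 27] gives a = [1, -1] (primitive direction); the mode-2 fibre T[0,:,0] = [-27, -9] gives b = [3, 1]; then c[k] = T[0,0,k] / (a[0]·b[0]) = [-27, -9] / 3 = [-9, -3].
Expanding [1, -1] ⊗ [3, 1] ⊗ [-9, -3] reproduces all 8 entries of T, so T = [1, -1] ⊗ [3, 1] ⊗ [-9, -3] and rank(T) ≤ 1.
Equivalently every frontal slice T[:,:,k] is c[k] times the rank-1 matrix [1, -1] ⊗ [3, 1]. So T has rank 1 (it is nonzero).

Yes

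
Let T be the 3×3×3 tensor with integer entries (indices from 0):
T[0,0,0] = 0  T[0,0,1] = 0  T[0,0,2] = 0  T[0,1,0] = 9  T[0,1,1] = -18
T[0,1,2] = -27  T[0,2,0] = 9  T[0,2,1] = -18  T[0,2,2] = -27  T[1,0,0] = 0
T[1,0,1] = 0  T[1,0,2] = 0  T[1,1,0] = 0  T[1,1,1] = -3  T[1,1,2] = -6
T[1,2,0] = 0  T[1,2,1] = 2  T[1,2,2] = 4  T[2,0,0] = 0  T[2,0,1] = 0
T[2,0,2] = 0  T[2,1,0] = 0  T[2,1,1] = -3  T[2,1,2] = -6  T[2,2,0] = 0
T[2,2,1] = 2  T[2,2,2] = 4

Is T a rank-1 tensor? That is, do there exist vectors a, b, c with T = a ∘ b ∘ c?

The mode-3 unfolding of T (rows indexed by k, columns by (i,j) = (0,0), (0,1), (0,2), (1,0), (1,1), (1,2), (2,0), (2,1), (2,2)) is [[0, 9, 9, 0, 0, 0, 0, 0, 0], [0, -18, -18, 0, -3, 2, 0, -3, 2], [0, -27, -27, 0, -6, 4, 0, -6, 4]].
There the 2×2 minor on rows k ∈ {0, 1}, columns (i,j) ∈ {(0,1), (1,1)} is det [[9, 0], [-18, -3]] = -27 ≠ 0, so this unfolding has rank ≥ 2; CP rank is at least every unfolding rank, so rank(T) ≥ 2.
In particular rank(T) ≥ 2 > 1, so T is not rank-1.

No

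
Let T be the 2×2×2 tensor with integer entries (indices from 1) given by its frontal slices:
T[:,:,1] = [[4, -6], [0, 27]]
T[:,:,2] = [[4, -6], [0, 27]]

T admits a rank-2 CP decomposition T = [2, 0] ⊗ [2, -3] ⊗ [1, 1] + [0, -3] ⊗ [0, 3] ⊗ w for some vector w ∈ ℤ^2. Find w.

Subtract the known terms from T to get the rank-1 residual R = [0, -3] ⊗ [0, 3] ⊗ w, so R[i,j,k] = a[i]·b[j]·w[k]. Pick indices with nonzero a[2]·b[2] = (-3)·(3) = -9. Only the fibre through (2,2,·) is needed: R[2,2,:] = T[2,2,:] − Σₗ aₗ[2]bₗ[2]cₗ = [27, 27] − (0)·(-3)·[1, 1] = [27, 27]. Then w[k] = R[2,2,k] / -9 for each k, giving w = [27, 27] / -9 = [-3, -3].

w = [-3, -3]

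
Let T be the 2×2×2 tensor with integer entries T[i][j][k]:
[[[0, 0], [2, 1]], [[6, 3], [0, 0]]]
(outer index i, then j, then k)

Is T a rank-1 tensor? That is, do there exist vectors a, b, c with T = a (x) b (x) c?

The mode-2 unfolding of T (rows indexed by j, columns by (i,k) = (0,0), (0,1), (1,0), (1,1)) is [[0, 0, 6, 3], [2, 1, 0, 0]].
There the 2×2 minor on rows j ∈ {0, 1}, columns (i,k) ∈ {(0,0), (1,0)} is det [[0, 6], [2, 0]] = -12 ≠ 0, so this unfolding has rank ≥ 2; CP rank is at least every unfolding rank, so rank(T) ≥ 2.
In particular rank(T) ≥ 2 > 1, so T is not rank-1.

No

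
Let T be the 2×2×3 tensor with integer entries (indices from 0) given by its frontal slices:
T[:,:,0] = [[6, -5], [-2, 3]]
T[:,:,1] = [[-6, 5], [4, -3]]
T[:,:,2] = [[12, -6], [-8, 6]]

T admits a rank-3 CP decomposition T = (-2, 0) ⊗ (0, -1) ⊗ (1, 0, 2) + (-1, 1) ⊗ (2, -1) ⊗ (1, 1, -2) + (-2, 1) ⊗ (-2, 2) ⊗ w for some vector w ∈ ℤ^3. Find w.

Subtract the known terms from T to get the rank-1 residual R = (-2, 1) ⊗ (-2, 2) ⊗ w, so R[i,j,k] = a[i]·b[j]·w[k]. Pick indices with nonzero a[0]·b[0] = (-2)·(-2) = 4. Only the fibre through (0,0,·) is needed: R[0,0,:] = T[0,0,:] − Σₗ aₗ[0]bₗ[0]cₗ = [6, -6, 12] − (-2)·(0)·(1, 0, 2) − (-1)·(2)·(1, 1, -2) = [8, -4, 8]. Then w[k] = R[0,0,k] / 4 for each k, giving w = [8, -4, 8] / 4 = (2, -1, 2).

w = (2, -1, 2)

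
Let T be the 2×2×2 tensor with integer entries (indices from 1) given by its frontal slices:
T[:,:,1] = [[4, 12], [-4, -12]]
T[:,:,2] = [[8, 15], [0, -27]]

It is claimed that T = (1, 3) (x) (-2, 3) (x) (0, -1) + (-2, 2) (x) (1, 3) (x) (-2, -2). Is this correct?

Reconstruct entry (1,1,2) from the claimed factors: Σₗ aₗ[1]bₗ[1]cₗ[2] = (1)·(-2)·(-1) + (-2)·(1)·(-2) = 6, but T[1,1,2] = 8. The claim is false.

No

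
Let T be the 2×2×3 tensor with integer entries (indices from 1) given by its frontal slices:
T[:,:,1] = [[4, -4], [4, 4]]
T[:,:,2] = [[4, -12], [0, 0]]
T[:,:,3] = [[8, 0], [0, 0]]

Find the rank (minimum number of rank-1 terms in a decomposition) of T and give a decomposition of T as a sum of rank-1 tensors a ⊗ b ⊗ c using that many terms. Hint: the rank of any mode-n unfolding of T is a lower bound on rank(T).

Lower bound: the mode-3 unfolding of T (rows indexed by k, columns by (i,j) = (1,1), (1,2), (2,1), (2,2)) is [[4, -4, 4, 4], [4, -12, 0, 0], [8, 0, 0, 0]].
There the 3×3 minor on rows k ∈ {1, 2, 3}, columns (i,j) ∈ {(1,1), (1,2), (2,1)} is det [[4, -4, 4], [4, -12, 0], [8, 0, 0]] = 384 ≠ 0, so this unfolding has rank ≥ 3; CP rank is at least every unfolding rank, so rank(T) ≥ 3. (This is only a lower bound: in general the CP rank may exceed every unfolding rank, so we still need to exhibit 3 rank-1 terms summing to T.)
Upper bound: T is a sum of 3 rank-1 terms, T = [0, 1] ⊗ [1, 1] ⊗ [4, -2, 2] + [1, 0] ⊗ [1, -1] ⊗ [4, 8, 4] + [2, -1] ⊗ [1, 1] ⊗ [0, -2, 2] (written with every a and b primitive with positive leading entry and the scale carried by c; CP decompositions are not unique, and this one is verified by expanding entrywise), so rank(T) ≤ 3.
These bounds meet, so rank(T) = 3.

rank(T) = 3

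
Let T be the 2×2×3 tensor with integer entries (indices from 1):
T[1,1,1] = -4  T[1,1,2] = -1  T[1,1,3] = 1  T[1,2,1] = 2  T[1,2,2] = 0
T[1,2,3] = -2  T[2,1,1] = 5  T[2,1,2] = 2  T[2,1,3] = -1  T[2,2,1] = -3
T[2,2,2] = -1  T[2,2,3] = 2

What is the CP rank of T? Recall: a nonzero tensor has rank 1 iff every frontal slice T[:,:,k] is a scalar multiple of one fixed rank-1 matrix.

3

Lower bound: in the mode-3 unfolding of T (rows indexed by k, columns by (i,j)) the 3×3 minor on rows k ∈ {1, 2, 3}, columns (i,j) ∈ {(1,1), (1,2), (2,1)} is det [[-4, 2, 5], [-1, 0, 2], [1, -2, -1]] = -4 ≠ 0, so that unfolding has rank ≥ 3 and hence rank(T) ≥ 3 (CP rank is at least every unfolding rank, though it can be larger).
Upper bound: T is a sum of 3 rank-1 terms, T = [0, 1] (x) [1, -1] (x) [1, 1, 0] + [1, -1] (x) [1, -1] (x) [-2, 0, 2] + [1, -1] (x) [1, 0] (x) [-2, -1, -1] (one valid choice — decompositions are not unique — normalised so each a, b is primitive with positive first nonzero entry; check it by expanding all entries), so rank(T) ≤ 3.
These bounds meet, so rank(T) = 3.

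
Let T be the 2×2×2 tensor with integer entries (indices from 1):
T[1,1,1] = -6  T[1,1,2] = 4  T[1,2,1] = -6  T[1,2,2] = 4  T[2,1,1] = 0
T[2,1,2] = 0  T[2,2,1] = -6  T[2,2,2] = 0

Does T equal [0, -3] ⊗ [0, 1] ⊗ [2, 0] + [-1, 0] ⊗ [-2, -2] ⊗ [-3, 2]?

Reconstruct entrywise from the claimed factors. For example, T[1,1,2] = 4 and Σₗ aₗ[1]bₗ[1]cₗ[2] = (0)·(0)·(0) + (-1)·(-2)·(2) = 4; checking all 8 entries, every one matches. The claim holds.

Yes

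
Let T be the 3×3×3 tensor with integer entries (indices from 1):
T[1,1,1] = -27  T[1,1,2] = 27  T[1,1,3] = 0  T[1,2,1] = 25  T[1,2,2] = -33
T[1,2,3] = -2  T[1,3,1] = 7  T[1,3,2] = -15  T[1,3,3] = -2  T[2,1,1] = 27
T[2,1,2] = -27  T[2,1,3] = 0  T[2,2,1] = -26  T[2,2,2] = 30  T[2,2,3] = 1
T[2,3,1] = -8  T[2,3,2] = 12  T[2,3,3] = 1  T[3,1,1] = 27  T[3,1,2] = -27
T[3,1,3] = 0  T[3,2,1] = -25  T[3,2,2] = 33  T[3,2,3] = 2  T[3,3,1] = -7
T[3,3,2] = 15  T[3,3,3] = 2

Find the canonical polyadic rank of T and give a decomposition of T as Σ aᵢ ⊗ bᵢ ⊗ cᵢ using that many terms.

Lower bound: the mode-1 unfolding of T (rows indexed by i, columns by (j,k) = (1,1), (1,2), (1,3), (2,1), (2,2), (2,3), (3,1), (3,2), (3,3)) is [[-27, 27, 0, 25, -33, -2, 7, -15, -2], [27, -27, 0, -26, 30, 1, -8, 12, 1], [27, -27, 0, -25, 33, 2, -7, 15, 2]].
There the 2×2 minor on rows i ∈ {1, 2}, columns (j,k) ∈ {(1,1), (2,1)} is det [[-27, 25], [27, -26]] = 27 ≠ 0, so this unfolding has rank ≥ 2; CP rank is at least every unfolding rank, so rank(T) ≥ 2. (This is only a lower bound: in general the CP rank may exceed every unfolding rank, so we still need to exhibit 2 rank-1 terms summing to T.)
Upper bound — finding two terms. Write S_k = T[:,:,k] for the frontal slices: S₁ = [[-27, 25, 7], [27, -26, -8], [27, -25, -7]], S₂ = [[27, -33, -15], [-27, 30, 12], [-27, 33, 15]], S₃ = [[0, -2, -2], [0, 1, 1], [0, 2, 2]].
If T = a₁ ⊗ b₁ ⊗ c₁ + a₂ ⊗ b₂ ⊗ c₂ then each S_k = c₁[k]·a₁b₁ᵀ + c₂[k]·a₂b₂ᵀ. S₁ and S₂ are linearly independent, so a₁b₁ᵀ and a₂b₂ᵀ must span the same plane of matrices: they are the rank-1 matrices of the form x·S₁ + y·S₂.
The 2×2 minor of x·S₁ + y·S₂ on rows {1,2}, columns {1,2} is 27·x² + 54·xy − 81·y² = 27·(x + 3·y)(x − y), vanishing at (x:y) = (3:-1) and (1:1).
M₁ = 3·S₁ − S₂ = [[-108, 108, 36], [108, -108, -36], [108, -108, -36]] = (-36)·[1, -1, -1][3, -3, -1]ᵀ and M₂ = S₁ + S₂ = [[0, -8, -8], [0, 4, 4], [0, 8, 8]] = (-4)·[2, -1, -2][0, 1, 1]ᵀ, so take a₁ = [1, -1, -1], b₁ = [3, -3, -1], a₂ = [2, -1, -2], b₂ = [0, 1, 1].
Each slice is an integer combination of E₁ = a₁b₁ᵀ and E₂ = a₂b₂ᵀ: S₁ = −9·E₁ − E₂, S₂ = 9·E₁ − 3·E₂, S₃ = −E₂; reading off coefficients, c₁ = [-9, 9, 0] and c₂ = [-1, -3, -1].
Hence T = [1, -1, -1] ⊗ [3, -3, -1] ⊗ [-9, 9, 0] + [2, -1, -2] ⊗ [0, 1, 1] ⊗ [-1, -3, -1], so rank(T) ≤ 2.
These bounds meet, so rank(T) = 2.
Check entry T[2,1,3] = 0: (-1)·(3)·(0) + (-1)·(0)·(-1) = 0.

rank(T) = 2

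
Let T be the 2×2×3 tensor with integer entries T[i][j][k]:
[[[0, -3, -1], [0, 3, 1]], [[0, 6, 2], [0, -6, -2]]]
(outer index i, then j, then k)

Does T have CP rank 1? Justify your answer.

If T = a (x) b (x) c then every fibre of T is a multiple of the corresponding factor, so read the factors off the fibres through the nonzero entry T[0,0,1] = -3.
The mode-1 fibre T[:,0,1] = [-3, 6] gives a = [1, -2] (primitive direction); the mode-2 fibre T[0,:,1] = [-3, 3] gives b = [1, -1]; then c[k] = T[0,0,k] / (a[0]·b[0]) = [0, -3, -1] / 1 = [0, -3, -1].
Expanding [1, -2] (x) [1, -1] (x) [0, -3, -1] reproduces all 12 entries of T, so T = [1, -2] (x) [1, -1] (x) [0, -3, -1] and rank(T) ≤ 1.
Equivalently every frontal slice T[:,:,k] is c[k] times the rank-1 matrix [1, -2] (x) [1, -1]. So T has rank 1 (it is nonzero).

Yes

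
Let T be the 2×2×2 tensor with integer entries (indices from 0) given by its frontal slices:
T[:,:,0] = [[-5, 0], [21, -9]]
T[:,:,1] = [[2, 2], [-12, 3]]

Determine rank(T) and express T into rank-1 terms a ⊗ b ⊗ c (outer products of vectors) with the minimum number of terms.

rank(T) = 2

Lower bound: the mode-3 unfolding of T (rows indexed by k, columns by (i,j) = (0,0), (0,1), (1,0), (1,1)) is [[-5, 0, 21, -9], [2, 2, -12, 3]].
There the 2×2 minor on rows k ∈ {0, 1}, columns (i,j) ∈ {(0,0), (0,1)} is det [[-5, 0], [2, 2]] = -10 ≠ 0, so this unfolding has rank ≥ 2; CP rank is at least every unfolding rank, so rank(T) ≥ 2. (This is only a lower bound: in general the CP rank may exceed every unfolding rank, so we still need to exhibit 2 rank-1 terms summing to T.)
Upper bound — finding two terms. Write S_k = T[:,:,k] for the frontal slices: S₀ = [[-5, 0], [21, -9]], S₁ = [[2, 2], [-12, 3]].
If T = a₁ ⊗ b₁ ⊗ c₁ + a₂ ⊗ b₂ ⊗ c₂ then each S_k = c₁[k]·a₁b₁ᵀ + c₂[k]·a₂b₂ᵀ. S₀ and S₁ are linearly independent, so a₁b₁ᵀ and a₂b₂ᵀ must span the same plane of matrices: they are the rank-1 matrices of the form x·S₀ + y·S₁.
det(x·S₀ + y·S₁) is 45·x² − 75·xy + 30·y² = 15·(3·x − 2·y)(x − y), vanishing at (x:y) = (2:3) and (1:1).
M₁ = 2·S₀ + 3·S₁ = [[-4, 6], [6, -9]] = −[2, -3][2, -3]ᵀ and M₂ = S₀ + S₁ = [[-3, 2], [9, -6]] = −[1, -3][3, -2]ᵀ, so take a₁ = [2, -3], b₁ = [2, -3], a₂ = [1, -3], b₂ = [3, -2].
Each slice is an integer combination of E₁ = a₁b₁ᵀ and E₂ = a₂b₂ᵀ: S₀ = E₁ − 3·E₂, S₁ = −E₁ + 2·E₂; reading off coefficients, c₁ = [1, -1] and c₂ = [-3, 2].
Hence T = [2, -3] ⊗ [2, -3] ⊗ [1, -1] + [1, -3] ⊗ [3, -2] ⊗ [-3, 2], so rank(T) ≤ 2.
These bounds meet, so rank(T) = 2.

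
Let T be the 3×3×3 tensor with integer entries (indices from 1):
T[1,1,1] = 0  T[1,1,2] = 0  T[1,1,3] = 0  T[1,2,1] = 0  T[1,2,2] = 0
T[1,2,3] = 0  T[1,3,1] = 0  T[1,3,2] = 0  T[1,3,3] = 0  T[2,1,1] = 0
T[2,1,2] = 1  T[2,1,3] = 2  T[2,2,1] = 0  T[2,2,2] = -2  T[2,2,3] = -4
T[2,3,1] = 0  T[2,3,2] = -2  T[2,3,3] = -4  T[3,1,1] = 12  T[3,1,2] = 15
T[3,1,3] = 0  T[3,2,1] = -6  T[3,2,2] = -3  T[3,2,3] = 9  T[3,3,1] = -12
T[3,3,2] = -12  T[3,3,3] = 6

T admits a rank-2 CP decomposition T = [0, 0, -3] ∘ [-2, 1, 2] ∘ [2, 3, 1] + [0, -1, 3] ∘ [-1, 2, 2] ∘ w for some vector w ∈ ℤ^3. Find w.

w = [0, 1, 2]

Subtract the known terms from T to get the rank-1 residual R = [0, -1, 3] ∘ [-1, 2, 2] ∘ w, so R[i,j,k] = a[i]·b[j]·w[k]. Pick indices with nonzero a[2]·b[1] = (-1)·(-1) = 1. Only the fibre through (2,1,·) is needed: R[2,1,:] = T[2,1,:] − Σₗ aₗ[2]bₗ[1]cₗ = [0, 1, 2] − (0)·(-2)·[2, 3, 1] = [0, 1, 2]. Then w[k] = R[2,1,k] / 1 for each k, giving w = [0, 1, 2] / 1 = [0, 1, 2].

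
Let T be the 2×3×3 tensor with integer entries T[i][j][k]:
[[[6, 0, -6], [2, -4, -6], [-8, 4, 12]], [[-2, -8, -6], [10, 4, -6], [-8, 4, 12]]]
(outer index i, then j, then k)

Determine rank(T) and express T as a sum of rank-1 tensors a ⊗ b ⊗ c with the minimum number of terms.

Lower bound: in the mode-2 unfolding of T (rows indexed by j, columns by (i,k)) the 2×2 minor on rows j ∈ {0, 1}, columns (i,k) ∈ {(0,0), (0,1)} is det [[6, 0], [2, -4]] = -24 ≠ 0, so that unfolding has rank ≥ 2 and hence rank(T) ≥ 2 (CP rank is at least every unfolding rank, though it can be larger).
Upper bound: with S_k = T[:,:,k], the two rank-1 terms a₁b₁ᵀ, a₂b₂ᵀ are the rank-1 members of the pencil x·S₀ + y·S₁.
The 2×2 minor of x·S₀ + y·S₁ on rows {0,1}, columns {0,1} is 64·x² + 32·xy − 32·y² = 32·(2·x − y)(x + y), vanishing at (x:y) = (1:2) and (1:-1).
M₁ = S₀ + 2·S₁ = [[6, -6, 0], [-18, 18, 0]] = 6·[1, -3][1, -1, 0]ᵀ and M₂ = S₀ − S₁ = [[6, 6, -12], [6, 6, -12]] = 6·[1, 1][1, 1, -2]ᵀ, so take a₁ = [1, -3], b₁ = [1, -1, 0], a₂ = [1, 1], b₂ = [1, 1, -2].
Each slice is an integer combination of E₁ = a₁b₁ᵀ and E₂ = a₂b₂ᵀ: S₀ = 2·E₁ + 4·E₂, S₁ = 2·E₁ − 2·E₂, S₂ = −6·E₂; reading off coefficients, c₁ = [2, 2, 0] and c₂ = [4, -2, -6].
Hence T = [1, -3] ⊗ [1, -1, 0] ⊗ [2, 2, 0] + [1, 1] ⊗ [1, 1, -2] ⊗ [4, -2, -6], so rank(T) ≤ 2.
These bounds meet, so rank(T) = 2.

rank(T) = 2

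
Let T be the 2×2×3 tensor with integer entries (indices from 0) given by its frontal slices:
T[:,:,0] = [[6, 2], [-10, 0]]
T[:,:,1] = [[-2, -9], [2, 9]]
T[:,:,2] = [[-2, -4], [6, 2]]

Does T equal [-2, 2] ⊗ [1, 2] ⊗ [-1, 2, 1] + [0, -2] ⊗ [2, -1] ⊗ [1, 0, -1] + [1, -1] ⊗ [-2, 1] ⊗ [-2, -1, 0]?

Yes

Reconstruct entrywise from the claimed factors. For example, T[0,0,2] = -2 and Σₗ aₗ[0]bₗ[0]cₗ[2] = (-2)·(1)·(1) + (0)·(2)·(-1) + (1)·(-2)·(0) = -2; checking all 12 entries, every one matches. The claim holds.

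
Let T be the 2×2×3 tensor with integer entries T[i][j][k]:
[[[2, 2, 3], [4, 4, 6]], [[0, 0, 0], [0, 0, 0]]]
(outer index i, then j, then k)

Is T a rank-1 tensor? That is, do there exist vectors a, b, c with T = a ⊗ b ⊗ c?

Yes

If T = a ⊗ b ⊗ c then every fibre of T is a multiple of the corresponding factor, so read the factors off the fibres through the nonzero entry T[0,0,0] = 2.
The mode-1 fibre T[:,0,0] = [2, 0] gives a = [1, 0] (primitive direction); the mode-2 fibre T[0,:,0] = [2, 4] gives b = [1, 2]; then c[k] = T[0,0,k] / (a[0]·b[0]) = [2, 2, 3] / 1 = [2, 2, 3].
Expanding [1, 0] ⊗ [1, 2] ⊗ [2, 2, 3] reproduces all 12 entries of T, so T = [1, 0] ⊗ [1, 2] ⊗ [2, 2, 3] and rank(T) ≤ 1.
Equivalently every frontal slice T[:,:,k] is c[k] times the rank-1 matrix [1, 0] ⊗ [1, 2]. So T has rank 1 (it is nonzero).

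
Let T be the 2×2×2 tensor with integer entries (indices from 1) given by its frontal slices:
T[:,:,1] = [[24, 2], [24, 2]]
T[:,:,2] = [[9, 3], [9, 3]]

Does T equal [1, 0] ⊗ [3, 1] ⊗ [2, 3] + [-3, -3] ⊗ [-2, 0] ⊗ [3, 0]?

No

Reconstruct entry (2,1,1) from the claimed factors: Σₗ aₗ[2]bₗ[1]cₗ[1] = (0)·(3)·(2) + (-3)·(-2)·(3) = 18, but T[2,1,1] = 24. The claim is false.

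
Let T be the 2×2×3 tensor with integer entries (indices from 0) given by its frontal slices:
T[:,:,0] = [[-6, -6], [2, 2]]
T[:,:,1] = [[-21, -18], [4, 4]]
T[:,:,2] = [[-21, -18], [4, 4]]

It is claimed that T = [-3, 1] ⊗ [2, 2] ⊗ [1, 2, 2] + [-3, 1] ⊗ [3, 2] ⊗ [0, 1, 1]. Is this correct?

No

Reconstruct entry (1,0,1) from the claimed factors: Σₗ aₗ[1]bₗ[0]cₗ[1] = (1)·(2)·(2) + (1)·(3)·(1) = 7, but T[1,0,1] = 4. The claim is false.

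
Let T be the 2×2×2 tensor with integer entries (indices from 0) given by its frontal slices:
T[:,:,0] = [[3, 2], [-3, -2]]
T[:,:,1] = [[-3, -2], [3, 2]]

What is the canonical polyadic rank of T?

Lower bound: T ≠ 0 (e.g. T[0,0,0] = 3), so rank(T) ≥ 1.
Upper bound: if T = a ⊗ b ⊗ c then every fibre of T is a multiple of the corresponding factor, so read the factors off the fibres through the nonzero entry T[0,0,0] = 3.
The mode-1 fibre T[:,0,0] = [3, -3] gives a = [1, -1] (primitive direction); the mode-2 fibre T[0,:,0] = [3, 2] gives b = [3, 2]; then c[k] = T[0,0,k] / (a[0]·b[0]) = [3, -3] / 3 = [1, -1].
Expanding [1, -1] ⊗ [3, 2] ⊗ [1, -1] reproduces all 8 entries of T, so T = [1, -1] ⊗ [3, 2] ⊗ [1, -1] and rank(T) ≤ 1.
These bounds meet, so rank(T) = 1.

1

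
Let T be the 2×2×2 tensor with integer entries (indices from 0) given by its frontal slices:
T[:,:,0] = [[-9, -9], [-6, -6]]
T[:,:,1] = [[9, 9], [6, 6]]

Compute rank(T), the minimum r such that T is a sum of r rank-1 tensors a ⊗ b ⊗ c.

Lower bound: T ≠ 0 (e.g. T[0,0,0] = -9), so rank(T) ≥ 1.
Upper bound: if T = a ⊗ b ⊗ c then every fibre of T is a multiple of the corresponding factor, so read the factors off the fibres through the nonzero entry T[0,0,0] = -9.
The mode-1 fibre T[:,0,0] = [-9, -6] gives a = (3, 2) (primitive direction); the mode-2 fibre T[0,:,0] = [-9, -9] gives b = (1, 1); then c[k] = T[0,0,k] / (a[0]·b[0]) = [-9, 9] / 3 = (-3, 3).
Expanding (3, 2) ⊗ (1, 1) ⊗ (-3, 3) reproduces all 8 entries of T, so T = (3, 2) ⊗ (1, 1) ⊗ (-3, 3) and rank(T) ≤ 1.
These bounds meet, so rank(T) = 1.

1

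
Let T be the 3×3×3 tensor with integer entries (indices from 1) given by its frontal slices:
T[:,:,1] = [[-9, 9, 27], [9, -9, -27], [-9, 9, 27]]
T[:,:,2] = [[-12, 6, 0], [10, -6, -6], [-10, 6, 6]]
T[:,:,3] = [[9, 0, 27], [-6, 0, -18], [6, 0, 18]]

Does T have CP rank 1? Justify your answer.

No

The mode-2 unfolding of T (rows indexed by j, columns by (i,k) = (1,1), (1,2), (1,3), (2,1), (2,2), (2,3), (3,1), (3,2), (3,3)) is [[-9, -12, 9, 9, 10, -6, -9, -10, 6], [9, 6, 0, -9, -6, 0, 9, 6, 0], [27, 0, 27, -27, -6, -18, 27, 6, 18]].
There the 2×2 minor on rows j ∈ {1, 2}, columns (i,k) ∈ {(1,1), (1,2)} is det [[-9, -12], [9, 6]] = 54 ≠ 0, so this unfolding has rank ≥ 2; CP rank is at least every unfolding rank, so rank(T) ≥ 2.
In particular rank(T) ≥ 2 > 1, so T is not rank-1.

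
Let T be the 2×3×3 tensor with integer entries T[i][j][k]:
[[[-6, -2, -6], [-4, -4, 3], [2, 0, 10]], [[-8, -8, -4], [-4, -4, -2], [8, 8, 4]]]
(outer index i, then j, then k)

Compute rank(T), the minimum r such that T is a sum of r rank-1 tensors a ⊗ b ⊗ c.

3

Lower bound: in the mode-3 unfolding of T (rows indexed by k, columns by (i,j)) the 3×3 minor on rows k ∈ {0, 1, 2}, columns (i,j) ∈ {(0,0), (0,1), (0,2)} is det [[-6, -4, 2], [-2, -4, 0], [-6, 3, 10]] = 100 ≠ 0, so that unfolding has rank ≥ 3 and hence rank(T) ≥ 3 (CP rank is at least every unfolding rank, though it can be larger).
Upper bound: T is a sum of 3 rank-1 terms, T = (1, 0) ⊗ (1, 1, 1) ⊗ (-2, -2, 4) + (1, 0) ⊗ (2, 0, -1) ⊗ (0, 2, -4) + (1, 2) ⊗ (2, 1, -2) ⊗ (-2, -2, -1) (written with every a and b primitive with positive leading entry and the scale carried by c; CP decompositions are not unique, and this one is verified by expanding entrywise), so rank(T) ≤ 3.
These bounds meet, so rank(T) = 3.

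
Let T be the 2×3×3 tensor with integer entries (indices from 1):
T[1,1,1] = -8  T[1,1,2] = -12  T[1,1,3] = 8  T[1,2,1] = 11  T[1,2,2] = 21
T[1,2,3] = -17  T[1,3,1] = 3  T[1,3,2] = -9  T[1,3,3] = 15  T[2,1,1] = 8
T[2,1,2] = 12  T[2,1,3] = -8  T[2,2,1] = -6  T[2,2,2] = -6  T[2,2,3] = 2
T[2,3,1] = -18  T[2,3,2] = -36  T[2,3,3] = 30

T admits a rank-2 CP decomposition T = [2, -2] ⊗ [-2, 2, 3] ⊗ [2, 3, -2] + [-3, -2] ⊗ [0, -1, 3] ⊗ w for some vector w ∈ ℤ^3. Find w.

Subtract the known terms from T to get the rank-1 residual R = [-3, -2] ⊗ [0, -1, 3] ⊗ w, so R[i,j,k] = a[i]·b[j]·w[k]. Pick indices with nonzero a[1]·b[2] = (-3)·(-1) = 3. Only the fibre through (1,2,·) is needed: R[1,2,:] = T[1,2,:] − Σₗ aₗ[1]bₗ[2]cₗ = [11, 21, -17] − (2)·(2)·[2, 3, -2] = [3, 9, -9]. Then w[k] = R[1,2,k] / 3 for each k, giving w = [3, 9, -9] / 3 = [1, 3, -3].

w = [1, 3, -3]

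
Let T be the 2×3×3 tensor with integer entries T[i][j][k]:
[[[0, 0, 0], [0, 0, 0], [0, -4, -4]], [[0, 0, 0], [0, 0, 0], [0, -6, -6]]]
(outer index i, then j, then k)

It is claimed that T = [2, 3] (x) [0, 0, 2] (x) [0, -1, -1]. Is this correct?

Yes

Reconstruct entrywise from the claimed factors. For example, T[1,0,1] = 0 and Σₗ aₗ[1]bₗ[0]cₗ[1] = (3)·(0)·(-1) = 0; checking all 18 entries, every one matches. The claim holds.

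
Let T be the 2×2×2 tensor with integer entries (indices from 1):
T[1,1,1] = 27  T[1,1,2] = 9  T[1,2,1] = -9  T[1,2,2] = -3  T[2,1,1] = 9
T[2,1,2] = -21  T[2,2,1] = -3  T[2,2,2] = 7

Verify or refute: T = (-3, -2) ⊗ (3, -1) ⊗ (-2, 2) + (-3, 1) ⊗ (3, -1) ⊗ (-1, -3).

Reconstruct entrywise from the claimed factors. For example, T[1,2,1] = -9 and Σₗ aₗ[1]bₗ[2]cₗ[1] = (-3)·(-1)·(-2) + (-3)·(-1)·(-1) = -9; checking all 8 entries, every one matches. The claim holds.

Yes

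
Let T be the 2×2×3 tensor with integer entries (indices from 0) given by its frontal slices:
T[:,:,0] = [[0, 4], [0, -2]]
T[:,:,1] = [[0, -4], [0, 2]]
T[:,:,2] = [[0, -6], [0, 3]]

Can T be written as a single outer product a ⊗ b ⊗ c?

If T = a ⊗ b ⊗ c then every fibre of T is a multiple of the corresponding factor, so read the factors off the fibres through the nonzero entry T[0,1,0] = 4.
The mode-1 fibre T[:,1,0] = [4, -2] gives a = (2, -1) (primitive direction); the mode-2 fibre T[0,:,0] = [0, 4] gives b = (0, 1); then c[k] = T[0,1,k] / (a[0]·b[1]) = [4, -4, -6] / 2 = (2, -2, -3).
Expanding (2, -1) ⊗ (0, 1) ⊗ (2, -2, -3) reproduces all 12 entries of T, so T = (2, -1) ⊗ (0, 1) ⊗ (2, -2, -3) and rank(T) ≤ 1.
Equivalently every frontal slice T[:,:,k] is c[k] times the rank-1 matrix (2, -1) ⊗ (0, 1). So T has rank 1 (it is nonzero).

Yes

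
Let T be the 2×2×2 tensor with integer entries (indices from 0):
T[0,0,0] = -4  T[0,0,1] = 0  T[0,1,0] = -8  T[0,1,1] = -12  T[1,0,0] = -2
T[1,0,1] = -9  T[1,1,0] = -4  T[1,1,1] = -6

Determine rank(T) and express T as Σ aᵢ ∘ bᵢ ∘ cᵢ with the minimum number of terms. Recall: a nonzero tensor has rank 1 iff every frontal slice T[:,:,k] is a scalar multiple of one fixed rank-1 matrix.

Lower bound: in the mode-2 unfolding of T (rows indexed by j, columns by (i,k)) the 2×2 minor on rows j ∈ {0, 1}, columns (i,k) ∈ {(0,0), (0,1)} is det [[-4, 0], [-8, -12]] = 48 ≠ 0, so that unfolding has rank ≥ 2 and hence rank(T) ≥ 2 (CP rank is at least every unfolding rank, though it can be larger).
Upper bound: with S_k = T[:,:,k], the two rank-1 terms a₁b₁ᵀ, a₂b₂ᵀ are the rank-1 members of the pencil x·S₀ + y·S₁.
det(x·S₀ + y·S₁) is −72·xy − 108·y² = (-36)·(2·x + 3·y)(y), vanishing at (x:y) = (3:-2) and (1:0).
M₁ = 3·S₀ − 2·S₁ = [[-12, 0], [12, 0]] = (-12)·[1, -1][1, 0]ᵀ and M₂ = S₀ = [[-4, -8], [-2, -4]] = (-2)·[2, 1][1, 2]ᵀ, so take a₁ = [1, -1], b₁ = [1, 0], a₂ = [2, 1], b₂ = [1, 2].
Each slice is an integer combination of E₁ = a₁b₁ᵀ and E₂ = a₂b₂ᵀ: S₀ = −2·E₂, S₁ = 6·E₁ − 3·E₂; reading off coefficients, c₁ = [0, 6] and c₂ = [-2, -3].
Hence T = [1, -1] ∘ [1, 0] ∘ [0, 6] + [2, 1] ∘ [1, 2] ∘ [-2, -3], so rank(T) ≤ 2.
These bounds meet, so rank(T) = 2.

rank(T) = 2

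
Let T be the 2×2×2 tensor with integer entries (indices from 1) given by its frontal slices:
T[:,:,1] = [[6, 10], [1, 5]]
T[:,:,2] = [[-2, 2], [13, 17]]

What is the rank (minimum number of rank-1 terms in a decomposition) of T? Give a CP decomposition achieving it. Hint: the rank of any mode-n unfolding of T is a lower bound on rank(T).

rank(T) = 2

Lower bound: the mode-1 unfolding of T (rows indexed by i, columns by (j,k) = (1,1), (1,2), (2,1), (2,2)) is [[6, -2, 10, 2], [1, 13, 5, 17]].
There the 2×2 minor on rows i ∈ {1, 2}, columns (j,k) ∈ {(1,1), (1,2)} is det [[6, -2], [1, 13]] = 80 ≠ 0, so this unfolding has rank ≥ 2; CP rank is at least every unfolding rank, so rank(T) ≥ 2. (Flattening ranks never certify an upper bound on CP rank; for that we must actually write T with 2 rank-1 terms.)
Upper bound — finding two terms. Write S_k = T[:,:,k] for the frontal slices: S₁ = [[6, 10], [1, 5]], S₂ = [[-2, 2], [13, 17]].
If T = a₁ (x) b₁ (x) c₁ + a₂ (x) b₂ (x) c₂ then each S_k = c₁[k]·a₁b₁ᵀ + c₂[k]·a₂b₂ᵀ. S₁ and S₂ are linearly independent, so a₁b₁ᵀ and a₂b₂ᵀ must span the same plane of matrices: they are the rank-1 matrices of the form x·S₁ + y·S₂.
det(x·S₁ + y·S₂) is 20·x² − 40·xy − 60·y² = 20·(x − 3·y)(x + y), vanishing at (x:y) = (3:1) and (1:-1).
M₁ = 3·S₁ + S₂ = [[16, 32], [16, 32]] = 16·(1, 1)(1, 2)ᵀ and M₂ = S₁ − S₂ = [[8, 8], [-12, -12]] = 4·(2, -3)(1, 1)ᵀ, so take a₁ = (1, 1), b₁ = (1, 2), a₂ = (2, -3), b₂ = (1, 1).
Each slice is an integer combination of E₁ = a₁b₁ᵀ and E₂ = a₂b₂ᵀ: S₁ = 4·E₁ + E₂, S₂ = 4·E₁ − 3·E₂; reading off coefficients, c₁ = (4, 4) and c₂ = (1, -3).
Hence T = (1, 1) (x) (1, 2) (x) (4, 4) + (2, -3) (x) (1, 1) (x) (1, -3), so rank(T) ≤ 2.
These bounds meet, so rank(T) = 2.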